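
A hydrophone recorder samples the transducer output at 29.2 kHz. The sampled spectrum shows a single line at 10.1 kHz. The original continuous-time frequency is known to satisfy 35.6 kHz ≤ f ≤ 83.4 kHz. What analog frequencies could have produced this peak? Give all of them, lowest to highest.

39.3 kHz, 48.3 kHz, 68.5 kHz, 77.5 kHz

Frequencies that alias to 10.1 kHz are k·fs ± 10.1 kHz for integer k ≥ 0.
k=0: 10.1 kHz.
k=1: 19.1 kHz, 39.3 kHz.
k=2: 48.3 kHz, 68.5 kHz.
k=3: 77.5 kHz, 97.7 kHz.
k=4: 106.7 kHz, 126.9 kHz.
Within [35.6 kHz, 83.4 kHz]: 39.3 kHz, 48.3 kHz, 68.5 kHz, 77.5 kHz.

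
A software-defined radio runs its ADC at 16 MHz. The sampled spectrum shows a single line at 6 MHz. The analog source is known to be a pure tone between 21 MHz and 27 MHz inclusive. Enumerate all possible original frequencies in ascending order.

Frequencies that alias to 6 MHz are k·fs ± 6 MHz for integer k ≥ 0.
k=0: 6 MHz.
k=1: 10 MHz, 22 MHz.
k=2: 26 MHz, 38 MHz.
k=3: 42 MHz, 54 MHz.
Within [21 MHz, 27 MHz]: 22 MHz, 26 MHz.

22 MHz, 26 MHz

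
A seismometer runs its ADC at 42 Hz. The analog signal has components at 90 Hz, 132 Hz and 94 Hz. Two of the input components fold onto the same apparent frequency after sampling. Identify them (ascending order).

fs/2 = 21 Hz.
90 Hz mod fs = 6 Hz.
6 Hz ≤ fs/2 = 21 Hz, appears at 6 Hz.
132 Hz mod fs = 6 Hz.
6 Hz ≤ fs/2 = 21 Hz, appears at 6 Hz.
94 Hz mod fs = 10 Hz.
10 Hz ≤ fs/2 = 21 Hz, appears at 10 Hz.
90 Hz and 132 Hz both map to 6 Hz.

90 Hz, 132 Hz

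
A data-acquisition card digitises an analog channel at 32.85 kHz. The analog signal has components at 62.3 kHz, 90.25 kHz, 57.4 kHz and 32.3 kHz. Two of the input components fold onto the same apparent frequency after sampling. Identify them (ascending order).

fs/2 = 16.425 kHz.
62.3 kHz mod fs = 29.45 kHz.
29.45 kHz > fs/2 = 16.425 kHz, folds to fs − 29.45 kHz = 3.4 kHz.
90.25 kHz mod fs = 24.55 kHz.
24.55 kHz > fs/2 = 16.425 kHz, folds to fs − 24.55 kHz = 8.3 kHz.
57.4 kHz mod fs = 24.55 kHz.
24.55 kHz > fs/2 = 16.425 kHz, folds to fs − 24.55 kHz = 8.3 kHz.
32.3 kHz > fs/2 = 16.425 kHz, folds to fs − 32.3 kHz = 0.55 kHz.
57.4 kHz and 90.25 kHz both map to 8.3 kHz.

57.4 kHz, 90.25 kHz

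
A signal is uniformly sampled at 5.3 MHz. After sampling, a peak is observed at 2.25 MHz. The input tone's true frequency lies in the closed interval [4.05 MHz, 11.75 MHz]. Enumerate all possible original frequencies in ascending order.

Frequencies that alias to 2.25 MHz are k·fs ± 2.25 MHz for integer k ≥ 0.
k=0: 2.25 MHz.
k=1: 3.05 MHz, 7.55 MHz.
k=2: 8.35 MHz, 12.85 MHz.
k=3: 13.65 MHz, 18.15 MHz.
Within [4.05 MHz, 11.75 MHz]: 7.55 MHz, 8.35 MHz.

7.55 MHz, 8.35 MHz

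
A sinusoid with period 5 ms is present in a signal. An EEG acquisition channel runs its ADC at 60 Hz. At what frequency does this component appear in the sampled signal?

T = 5 ms → f = 1/T = 200 Hz.
200 Hz mod fs = 20 Hz.
20 Hz ≤ fs/2 = 30 Hz, appears at 20 Hz.

20 Hz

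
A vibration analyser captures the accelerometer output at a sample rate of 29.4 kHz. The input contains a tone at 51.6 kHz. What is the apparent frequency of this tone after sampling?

7.2 kHz

51.6 kHz mod fs = 22.2 kHz.
22.2 kHz > fs/2 = 14.7 kHz, folds to fs − 22.2 kHz = 7.2 kHz.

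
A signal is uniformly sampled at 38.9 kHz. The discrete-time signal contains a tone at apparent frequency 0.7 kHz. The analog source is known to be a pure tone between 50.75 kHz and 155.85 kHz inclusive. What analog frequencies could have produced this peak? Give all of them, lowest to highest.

Frequencies that alias to 0.7 kHz are k·fs ± 0.7 kHz for integer k ≥ 0.
k=0: 0.7 kHz.
k=1: 38.2 kHz, 39.6 kHz.
k=2: 77.1 kHz, 78.5 kHz.
k=3: 116 kHz, 117.4 kHz.
k=4: 154.9 kHz, 156.3 kHz.
k=5: 193.8 kHz, 195.2 kHz.
Within [50.75 kHz, 155.85 kHz]: 77.1 kHz, 78.5 kHz, 116 kHz, 117.4 kHz, 154.9 kHz.

77.1 kHz, 78.5 kHz, 116 kHz, 117.4 kHz, 154.9 kHz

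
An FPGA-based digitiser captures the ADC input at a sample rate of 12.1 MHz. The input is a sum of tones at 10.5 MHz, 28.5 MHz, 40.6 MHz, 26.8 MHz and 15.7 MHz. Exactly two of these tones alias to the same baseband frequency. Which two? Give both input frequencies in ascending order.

fs/2 = 6.05 MHz.
10.5 MHz > fs/2 = 6.05 MHz, folds to fs − 10.5 MHz = 1.6 MHz.
28.5 MHz mod fs = 4.3 MHz.
4.3 MHz ≤ fs/2 = 6.05 MHz, appears at 4.3 MHz.
40.6 MHz mod fs = 4.3 MHz.
4.3 MHz ≤ fs/2 = 6.05 MHz, appears at 4.3 MHz.
26.8 MHz mod fs = 2.6 MHz.
2.6 MHz ≤ fs/2 = 6.05 MHz, appears at 2.6 MHz.
15.7 MHz mod fs = 3.6 MHz.
3.6 MHz ≤ fs/2 = 6.05 MHz, appears at 3.6 MHz.
28.5 MHz and 40.6 MHz both map to 4.3 MHz.

28.5 MHz, 40.6 MHz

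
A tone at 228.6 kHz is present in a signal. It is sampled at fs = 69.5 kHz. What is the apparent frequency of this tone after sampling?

228.6 kHz mod fs = 20.1 kHz.
20.1 kHz ≤ fs/2 = 34.75 kHz, appears at 20.1 kHz.

20.1 kHz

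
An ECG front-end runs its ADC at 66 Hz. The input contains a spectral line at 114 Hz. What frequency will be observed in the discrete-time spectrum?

18 Hz

114 Hz mod fs = 48 Hz.
48 Hz > fs/2 = 33 Hz, folds to fs − 48 Hz = 18 Hz.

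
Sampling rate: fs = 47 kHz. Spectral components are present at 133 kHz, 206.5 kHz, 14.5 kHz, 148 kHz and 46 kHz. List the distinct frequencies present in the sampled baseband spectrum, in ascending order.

fs/2 = 23.5 kHz.
133 kHz mod fs = 39 kHz.
39 kHz > fs/2 = 23.5 kHz, folds to fs − 39 kHz = 8 kHz.
206.5 kHz mod fs = 18.5 kHz.
18.5 kHz ≤ fs/2 = 23.5 kHz, appears at 18.5 kHz.
14.5 kHz ≤ fs/2 = 23.5 kHz, passes unchanged.
148 kHz mod fs = 7 kHz.
7 kHz ≤ fs/2 = 23.5 kHz, appears at 7 kHz.
46 kHz > fs/2 = 23.5 kHz, folds to fs − 46 kHz = 1 kHz.
Distinct values: {1 kHz, 7 kHz, 8 kHz, 14.5 kHz, 18.5 kHz}.

1 kHz, 7 kHz, 8 kHz, 14.5 kHz, 18.5 kHz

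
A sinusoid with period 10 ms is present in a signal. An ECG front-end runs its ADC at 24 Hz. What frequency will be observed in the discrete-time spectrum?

4 Hz

T = 10 ms → f = 1/T = 100 Hz.
100 Hz mod fs = 4 Hz.
4 Hz ≤ fs/2 = 12 Hz, appears at 4 Hz.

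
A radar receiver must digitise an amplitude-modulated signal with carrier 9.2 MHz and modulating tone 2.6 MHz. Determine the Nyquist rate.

AM sidebands sit at fc ± fm = 6.6 MHz and 11.8 MHz.
Highest-frequency component: 11.8 MHz.
Nyquist rate = 2 × 11.8 MHz = 23.6 MHz.

23.6 MHz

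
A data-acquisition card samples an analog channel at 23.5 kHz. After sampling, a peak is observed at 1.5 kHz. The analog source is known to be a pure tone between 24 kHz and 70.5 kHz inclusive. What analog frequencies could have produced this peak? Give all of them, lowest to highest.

25 kHz, 45.5 kHz, 48.5 kHz, 69 kHz

Frequencies that alias to 1.5 kHz are k·fs ± 1.5 kHz for integer k ≥ 0.
k=0: 1.5 kHz.
k=1: 22 kHz, 25 kHz.
k=2: 45.5 kHz, 48.5 kHz.
k=3: 69 kHz, 72 kHz.
k=4: 92.5 kHz, 95.5 kHz.
Within [24 kHz, 70.5 kHz]: 25 kHz, 45.5 kHz, 48.5 kHz, 69 kHz.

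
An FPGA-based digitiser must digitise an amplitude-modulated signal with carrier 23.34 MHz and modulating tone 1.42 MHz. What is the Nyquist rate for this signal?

AM sidebands sit at fc ± fm = 21.92 MHz and 24.76 MHz.
Highest-frequency component: 24.76 MHz.
Nyquist rate = 2 × 24.76 MHz = 49.52 MHz.

49.52 MHz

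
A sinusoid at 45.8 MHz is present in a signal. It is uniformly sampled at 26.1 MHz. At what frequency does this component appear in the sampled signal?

45.8 MHz mod fs = 19.7 MHz.
19.7 MHz > fs/2 = 13.05 MHz, folds to fs − 19.7 MHz = 6.4 MHz.

6.4 MHz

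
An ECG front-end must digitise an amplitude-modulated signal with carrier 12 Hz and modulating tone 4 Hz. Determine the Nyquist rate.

AM sidebands sit at fc ± fm = 8 Hz and 16 Hz.
Highest-frequency component: 16 Hz.
Nyquist rate = 2 × 16 Hz = 32 Hz.

32 Hz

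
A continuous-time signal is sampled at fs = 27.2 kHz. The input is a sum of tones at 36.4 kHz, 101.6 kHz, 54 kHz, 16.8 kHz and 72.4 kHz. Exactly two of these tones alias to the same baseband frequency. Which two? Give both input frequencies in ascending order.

fs/2 = 13.6 kHz.
36.4 kHz mod fs = 9.2 kHz.
9.2 kHz ≤ fs/2 = 13.6 kHz, appears at 9.2 kHz.
101.6 kHz mod fs = 20 kHz.
20 kHz > fs/2 = 13.6 kHz, folds to fs − 20 kHz = 7.2 kHz.
54 kHz mod fs = 26.8 kHz.
26.8 kHz > fs/2 = 13.6 kHz, folds to fs − 26.8 kHz = 0.4 kHz.
16.8 kHz > fs/2 = 13.6 kHz, folds to fs − 16.8 kHz = 10.4 kHz.
72.4 kHz mod fs = 18 kHz.
18 kHz > fs/2 = 13.6 kHz, folds to fs − 18 kHz = 9.2 kHz.
36.4 kHz and 72.4 kHz both map to 9.2 kHz.

36.4 kHz, 72.4 kHz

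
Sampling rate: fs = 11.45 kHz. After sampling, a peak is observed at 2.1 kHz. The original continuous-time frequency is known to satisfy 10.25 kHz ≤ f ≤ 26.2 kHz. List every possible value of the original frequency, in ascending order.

Frequencies that alias to 2.1 kHz are k·fs ± 2.1 kHz for integer k ≥ 0.
k=0: 2.1 kHz.
k=1: 9.35 kHz, 13.55 kHz.
k=2: 20.8 kHz, 25 kHz.
k=3: 32.25 kHz, 36.45 kHz.
Within [10.25 kHz, 26.2 kHz]: 13.55 kHz, 20.8 kHz, 25 kHz.

13.55 kHz, 20.8 kHz, 25 kHz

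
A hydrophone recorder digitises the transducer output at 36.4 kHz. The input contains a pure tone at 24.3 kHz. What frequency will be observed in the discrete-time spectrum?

24.3 kHz > fs/2 = 18.2 kHz, folds to fs − 24.3 kHz = 12.1 kHz.

12.1 kHz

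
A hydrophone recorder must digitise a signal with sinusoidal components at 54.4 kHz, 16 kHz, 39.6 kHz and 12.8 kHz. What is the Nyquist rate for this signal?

108.8 kHz

Highest-frequency component: 54.4 kHz.
Nyquist rate = 2 × 54.4 kHz = 108.8 kHz.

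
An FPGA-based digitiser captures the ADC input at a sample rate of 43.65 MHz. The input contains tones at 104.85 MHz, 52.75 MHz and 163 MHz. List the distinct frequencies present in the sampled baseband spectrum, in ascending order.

fs/2 = 21.825 MHz.
104.85 MHz mod fs = 17.55 MHz.
17.55 MHz ≤ fs/2 = 21.825 MHz, appears at 17.55 MHz.
52.75 MHz mod fs = 9.1 MHz.
9.1 MHz ≤ fs/2 = 21.825 MHz, appears at 9.1 MHz.
163 MHz mod fs = 32.05 MHz.
32.05 MHz > fs/2 = 21.825 MHz, folds to fs − 32.05 MHz = 11.6 MHz.
Distinct values: {9.1 MHz, 11.6 MHz, 17.55 MHz}.

9.1 MHz, 11.6 MHz, 17.55 MHz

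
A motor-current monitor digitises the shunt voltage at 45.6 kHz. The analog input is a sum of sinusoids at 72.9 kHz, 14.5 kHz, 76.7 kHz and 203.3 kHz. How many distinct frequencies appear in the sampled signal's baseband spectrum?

fs/2 = 22.8 kHz.
72.9 kHz mod fs = 27.3 kHz.
27.3 kHz > fs/2 = 22.8 kHz, folds to fs − 27.3 kHz = 18.3 kHz.
14.5 kHz ≤ fs/2 = 22.8 kHz, passes unchanged.
76.7 kHz mod fs = 31.1 kHz.
31.1 kHz > fs/2 = 22.8 kHz, folds to fs − 31.1 kHz = 14.5 kHz.
203.3 kHz mod fs = 20.9 kHz.
20.9 kHz ≤ fs/2 = 22.8 kHz, appears at 20.9 kHz.
Distinct values: {14.5 kHz, 18.3 kHz, 20.9 kHz} → 3.

3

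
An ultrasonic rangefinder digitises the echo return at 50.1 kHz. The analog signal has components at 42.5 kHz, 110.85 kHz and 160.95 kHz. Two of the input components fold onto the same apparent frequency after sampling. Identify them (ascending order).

110.85 kHz, 160.95 kHz

fs/2 = 25.05 kHz.
42.5 kHz > fs/2 = 25.05 kHz, folds to fs − 42.5 kHz = 7.6 kHz.
110.85 kHz mod fs = 10.65 kHz.
10.65 kHz ≤ fs/2 = 25.05 kHz, appears at 10.65 kHz.
160.95 kHz mod fs = 10.65 kHz.
10.65 kHz ≤ fs/2 = 25.05 kHz, appears at 10.65 kHz.
110.85 kHz and 160.95 kHz both map to 10.65 kHz.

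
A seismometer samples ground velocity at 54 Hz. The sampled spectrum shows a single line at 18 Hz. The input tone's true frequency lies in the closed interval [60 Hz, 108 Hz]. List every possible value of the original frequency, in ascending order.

Frequencies that alias to 18 Hz are k·fs ± 18 Hz for integer k ≥ 0.
k=0: 18 Hz.
k=1: 36 Hz, 72 Hz.
k=2: 90 Hz, 126 Hz.
k=3: 144 Hz, 180 Hz.
Within [60 Hz, 108 Hz]: 72 Hz, 90 Hz.

72 Hz, 90 Hz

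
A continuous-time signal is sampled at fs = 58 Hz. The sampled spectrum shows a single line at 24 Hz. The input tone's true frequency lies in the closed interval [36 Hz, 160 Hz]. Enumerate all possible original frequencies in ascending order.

Frequencies that alias to 24 Hz are k·fs ± 24 Hz for integer k ≥ 0.
k=0: 24 Hz.
k=1: 34 Hz, 82 Hz.
k=2: 92 Hz, 140 Hz.
k=3: 150 Hz, 198 Hz.
k=4: 208 Hz, 256 Hz.
Within [36 Hz, 160 Hz]: 82 Hz, 92 Hz, 140 Hz, 150 Hz.

82 Hz, 92 Hz, 140 Hz, 150 Hz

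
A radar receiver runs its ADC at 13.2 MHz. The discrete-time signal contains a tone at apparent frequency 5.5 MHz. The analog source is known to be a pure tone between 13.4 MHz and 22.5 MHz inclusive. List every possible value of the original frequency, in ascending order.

Frequencies that alias to 5.5 MHz are k·fs ± 5.5 MHz for integer k ≥ 0.
k=0: 5.5 MHz.
k=1: 7.7 MHz, 18.7 MHz.
k=2: 20.9 MHz, 31.9 MHz.
k=3: 34.1 MHz, 45.1 MHz.
Within [13.4 MHz, 22.5 MHz]: 18.7 MHz, 20.9 MHz.

18.7 MHz, 20.9 MHz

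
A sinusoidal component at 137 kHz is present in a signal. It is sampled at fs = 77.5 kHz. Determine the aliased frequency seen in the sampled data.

18 kHz

137 kHz mod fs = 59.5 kHz.
59.5 kHz > fs/2 = 38.75 kHz, folds to fs − 59.5 kHz = 18 kHz.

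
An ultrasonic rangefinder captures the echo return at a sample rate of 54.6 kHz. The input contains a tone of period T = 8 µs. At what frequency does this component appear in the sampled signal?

T = 8 µs → f = 1/T = 125 kHz.
125 kHz mod fs = 15.8 kHz.
15.8 kHz ≤ fs/2 = 27.3 kHz, appears at 15.8 kHz.

15.8 kHz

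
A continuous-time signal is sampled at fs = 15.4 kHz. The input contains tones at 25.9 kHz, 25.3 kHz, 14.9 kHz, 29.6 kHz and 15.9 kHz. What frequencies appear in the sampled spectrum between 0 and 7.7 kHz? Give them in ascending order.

fs/2 = 7.7 kHz.
25.9 kHz mod fs = 10.5 kHz.
10.5 kHz > fs/2 = 7.7 kHz, folds to fs − 10.5 kHz = 4.9 kHz.
25.3 kHz mod fs = 9.9 kHz.
9.9 kHz > fs/2 = 7.7 kHz, folds to fs − 9.9 kHz = 5.5 kHz.
14.9 kHz > fs/2 = 7.7 kHz, folds to fs − 14.9 kHz = 0.5 kHz.
29.6 kHz mod fs = 14.2 kHz.
14.2 kHz > fs/2 = 7.7 kHz, folds to fs − 14.2 kHz = 1.2 kHz.
15.9 kHz mod fs = 0.5 kHz.
0.5 kHz ≤ fs/2 = 7.7 kHz, appears at 0.5 kHz.
Distinct values: {0.5 kHz, 1.2 kHz, 4.9 kHz, 5.5 kHz}.

0.5 kHz, 1.2 kHz, 4.9 kHz, 5.5 kHz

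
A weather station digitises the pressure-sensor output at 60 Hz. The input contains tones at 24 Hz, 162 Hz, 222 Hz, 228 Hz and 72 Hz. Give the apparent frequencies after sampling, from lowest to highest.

fs/2 = 30 Hz.
24 Hz ≤ fs/2 = 30 Hz, passes unchanged.
162 Hz mod fs = 42 Hz.
42 Hz > fs/2 = 30 Hz, folds to fs − 42 Hz = 18 Hz.
222 Hz mod fs = 42 Hz.
42 Hz > fs/2 = 30 Hz, folds to fs − 42 Hz = 18 Hz.
228 Hz mod fs = 48 Hz.
48 Hz > fs/2 = 30 Hz, folds to fs − 48 Hz = 12 Hz.
72 Hz mod fs = 12 Hz.
12 Hz ≤ fs/2 = 30 Hz, appears at 12 Hz.
Distinct values: {12 Hz, 18 Hz, 24 Hz}.

12 Hz, 18 Hz, 24 Hz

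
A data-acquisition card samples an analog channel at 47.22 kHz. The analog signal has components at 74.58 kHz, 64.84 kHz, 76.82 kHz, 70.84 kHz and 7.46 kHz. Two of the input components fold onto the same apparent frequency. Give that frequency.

fs/2 = 23.61 kHz.
74.58 kHz mod fs = 27.36 kHz.
27.36 kHz > fs/2 = 23.61 kHz, folds to fs − 27.36 kHz = 19.86 kHz.
64.84 kHz mod fs = 17.62 kHz.
17.62 kHz ≤ fs/2 = 23.61 kHz, appears at 17.62 kHz.
76.82 kHz mod fs = 29.6 kHz.
29.6 kHz > fs/2 = 23.61 kHz, folds to fs − 29.6 kHz = 17.62 kHz.
70.84 kHz mod fs = 23.62 kHz.
23.62 kHz > fs/2 = 23.61 kHz, folds to fs − 23.62 kHz = 23.6 kHz.
7.46 kHz ≤ fs/2 = 23.61 kHz, passes unchanged.
64.84 kHz and 76.82 kHz both map to 17.62 kHz.

17.62 kHz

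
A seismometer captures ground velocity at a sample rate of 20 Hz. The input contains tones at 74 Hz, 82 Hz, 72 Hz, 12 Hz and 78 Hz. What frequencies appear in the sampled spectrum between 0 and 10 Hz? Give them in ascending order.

2 Hz, 6 Hz, 8 Hz

fs/2 = 10 Hz.
74 Hz mod fs = 14 Hz.
14 Hz > fs/2 = 10 Hz, folds to fs − 14 Hz = 6 Hz.
82 Hz mod fs = 2 Hz.
2 Hz ≤ fs/2 = 10 Hz, appears at 2 Hz.
72 Hz mod fs = 12 Hz.
12 Hz > fs/2 = 10 Hz, folds to fs − 12 Hz = 8 Hz.
12 Hz > fs/2 = 10 Hz, folds to fs − 12 Hz = 8 Hz.
78 Hz mod fs = 18 Hz.
18 Hz > fs/2 = 10 Hz, folds to fs − 18 Hz = 2 Hz.
Distinct values: {2 Hz, 6 Hz, 8 Hz}.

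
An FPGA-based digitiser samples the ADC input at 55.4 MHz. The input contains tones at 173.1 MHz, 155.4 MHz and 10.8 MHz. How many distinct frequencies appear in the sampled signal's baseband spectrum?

2

fs/2 = 27.7 MHz.
173.1 MHz mod fs = 6.9 MHz.
6.9 MHz ≤ fs/2 = 27.7 MHz, appears at 6.9 MHz.
155.4 MHz mod fs = 44.6 MHz.
44.6 MHz > fs/2 = 27.7 MHz, folds to fs − 44.6 MHz = 10.8 MHz.
10.8 MHz ≤ fs/2 = 27.7 MHz, passes unchanged.
Distinct values: {6.9 MHz, 10.8 MHz} → 2.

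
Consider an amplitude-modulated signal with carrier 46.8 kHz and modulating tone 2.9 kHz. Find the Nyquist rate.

AM sidebands sit at fc ± fm = 43.9 kHz and 49.7 kHz.
Highest-frequency component: 49.7 kHz.
Nyquist rate = 2 × 49.7 kHz = 99.4 kHz.

99.4 kHz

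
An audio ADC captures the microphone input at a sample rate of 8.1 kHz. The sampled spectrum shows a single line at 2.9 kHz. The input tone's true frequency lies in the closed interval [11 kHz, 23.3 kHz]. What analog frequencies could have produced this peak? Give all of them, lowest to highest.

Frequencies that alias to 2.9 kHz are k·fs ± 2.9 kHz for integer k ≥ 0.
k=0: 2.9 kHz.
k=1: 5.2 kHz, 11 kHz.
k=2: 13.3 kHz, 19.1 kHz.
k=3: 21.4 kHz, 27.2 kHz.
k=4: 29.5 kHz, 35.3 kHz.
Within [11 kHz, 23.3 kHz]: 11 kHz, 13.3 kHz, 19.1 kHz, 21.4 kHz.

11 kHz, 13.3 kHz, 19.1 kHz, 21.4 kHz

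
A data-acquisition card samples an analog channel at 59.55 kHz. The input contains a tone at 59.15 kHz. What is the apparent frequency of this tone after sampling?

59.15 kHz > fs/2 = 29.775 kHz, folds to fs − 59.15 kHz = 0.4 kHz.

0.4 kHz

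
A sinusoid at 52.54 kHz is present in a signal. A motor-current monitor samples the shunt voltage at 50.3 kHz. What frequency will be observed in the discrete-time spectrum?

52.54 kHz mod fs = 2.24 kHz.
2.24 kHz ≤ fs/2 = 25.15 kHz, appears at 2.24 kHz.

2.24 kHz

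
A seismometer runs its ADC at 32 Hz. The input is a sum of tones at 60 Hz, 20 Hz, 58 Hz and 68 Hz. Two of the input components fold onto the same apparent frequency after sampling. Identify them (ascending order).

fs/2 = 16 Hz.
60 Hz mod fs = 28 Hz.
28 Hz > fs/2 = 16 Hz, folds to fs − 28 Hz = 4 Hz.
20 Hz > fs/2 = 16 Hz, folds to fs − 20 Hz = 12 Hz.
58 Hz mod fs = 26 Hz.
26 Hz > fs/2 = 16 Hz, folds to fs − 26 Hz = 6 Hz.
68 Hz mod fs = 4 Hz.
4 Hz ≤ fs/2 = 16 Hz, appears at 4 Hz.
60 Hz and 68 Hz both map to 4 Hz.

60 Hz, 68 Hz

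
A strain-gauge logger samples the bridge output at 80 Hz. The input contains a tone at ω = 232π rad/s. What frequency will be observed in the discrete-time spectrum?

36 Hz

ω = 232π rad/s → f = ω/(2π) = 116 Hz.
116 Hz mod fs = 36 Hz.
36 Hz ≤ fs/2 = 40 Hz, appears at 36 Hz.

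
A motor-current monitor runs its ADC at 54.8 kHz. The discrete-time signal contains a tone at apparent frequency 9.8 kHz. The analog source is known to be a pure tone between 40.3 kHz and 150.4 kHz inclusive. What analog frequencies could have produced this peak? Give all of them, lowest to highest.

Frequencies that alias to 9.8 kHz are k·fs ± 9.8 kHz for integer k ≥ 0.
k=0: 9.8 kHz.
k=1: 45 kHz, 64.6 kHz.
k=2: 99.8 kHz, 119.4 kHz.
k=3: 154.6 kHz, 174.2 kHz.
Within [40.3 kHz, 150.4 kHz]: 45 kHz, 64.6 kHz, 99.8 kHz, 119.4 kHz.

45 kHz, 64.6 kHz, 99.8 kHz, 119.4 kHz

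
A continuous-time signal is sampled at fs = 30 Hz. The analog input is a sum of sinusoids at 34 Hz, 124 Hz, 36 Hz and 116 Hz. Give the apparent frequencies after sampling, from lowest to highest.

4 Hz, 6 Hz

fs/2 = 15 Hz.
34 Hz mod fs = 4 Hz.
4 Hz ≤ fs/2 = 15 Hz, appears at 4 Hz.
124 Hz mod fs = 4 Hz.
4 Hz ≤ fs/2 = 15 Hz, appears at 4 Hz.
36 Hz mod fs = 6 Hz.
6 Hz ≤ fs/2 = 15 Hz, appears at 6 Hz.
116 Hz mod fs = 26 Hz.
26 Hz > fs/2 = 15 Hz, folds to fs − 26 Hz = 4 Hz.
Distinct values: {4 Hz, 6 Hz}.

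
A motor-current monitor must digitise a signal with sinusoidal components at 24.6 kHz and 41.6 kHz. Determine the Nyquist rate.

Highest-frequency component: 41.6 kHz.
Nyquist rate = 2 × 41.6 kHz = 83.2 kHz.

83.2 kHz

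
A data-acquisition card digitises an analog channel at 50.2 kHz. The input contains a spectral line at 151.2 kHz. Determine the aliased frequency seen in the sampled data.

0.6 kHz

151.2 kHz mod fs = 0.6 kHz.
0.6 kHz ≤ fs/2 = 25.1 kHz, appears at 0.6 kHz.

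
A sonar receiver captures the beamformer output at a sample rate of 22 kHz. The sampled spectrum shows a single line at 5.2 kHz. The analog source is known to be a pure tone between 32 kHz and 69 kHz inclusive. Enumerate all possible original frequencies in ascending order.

38.8 kHz, 49.2 kHz, 60.8 kHz

Frequencies that alias to 5.2 kHz are k·fs ± 5.2 kHz for integer k ≥ 0.
k=0: 5.2 kHz.
k=1: 16.8 kHz, 27.2 kHz.
k=2: 38.8 kHz, 49.2 kHz.
k=3: 60.8 kHz, 71.2 kHz.
k=4: 82.8 kHz, 93.2 kHz.
Within [32 kHz, 69 kHz]: 38.8 kHz, 49.2 kHz, 60.8 kHz.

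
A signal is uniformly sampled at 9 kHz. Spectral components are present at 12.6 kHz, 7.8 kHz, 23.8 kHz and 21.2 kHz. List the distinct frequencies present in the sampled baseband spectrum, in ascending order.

fs/2 = 4.5 kHz.
12.6 kHz mod fs = 3.6 kHz.
3.6 kHz ≤ fs/2 = 4.5 kHz, appears at 3.6 kHz.
7.8 kHz > fs/2 = 4.5 kHz, folds to fs − 7.8 kHz = 1.2 kHz.
23.8 kHz mod fs = 5.8 kHz.
5.8 kHz > fs/2 = 4.5 kHz, folds to fs − 5.8 kHz = 3.2 kHz.
21.2 kHz mod fs = 3.2 kHz.
3.2 kHz ≤ fs/2 = 4.5 kHz, appears at 3.2 kHz.
Distinct values: {1.2 kHz, 3.2 kHz, 3.6 kHz}.

1.2 kHz, 3.2 kHz, 3.6 kHz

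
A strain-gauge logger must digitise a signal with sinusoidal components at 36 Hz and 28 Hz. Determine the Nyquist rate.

72 Hz

Highest-frequency component: 36 Hz.
Nyquist rate = 2 × 36 Hz = 72 Hz.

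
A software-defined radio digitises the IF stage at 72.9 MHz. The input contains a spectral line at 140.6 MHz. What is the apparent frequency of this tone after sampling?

140.6 MHz mod fs = 67.7 MHz.
67.7 MHz > fs/2 = 36.45 MHz, folds to fs − 67.7 MHz = 5.2 MHz.

5.2 MHz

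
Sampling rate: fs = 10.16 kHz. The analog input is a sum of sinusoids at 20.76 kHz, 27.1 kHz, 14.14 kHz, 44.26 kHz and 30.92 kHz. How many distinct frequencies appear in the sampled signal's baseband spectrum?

4

fs/2 = 5.08 kHz.
20.76 kHz mod fs = 0.44 kHz.
0.44 kHz ≤ fs/2 = 5.08 kHz, appears at 0.44 kHz.
27.1 kHz mod fs = 6.78 kHz.
6.78 kHz > fs/2 = 5.08 kHz, folds to fs − 6.78 kHz = 3.38 kHz.
14.14 kHz mod fs = 3.98 kHz.
3.98 kHz ≤ fs/2 = 5.08 kHz, appears at 3.98 kHz.
44.26 kHz mod fs = 3.62 kHz.
3.62 kHz ≤ fs/2 = 5.08 kHz, appears at 3.62 kHz.
30.92 kHz mod fs = 0.44 kHz.
0.44 kHz ≤ fs/2 = 5.08 kHz, appears at 0.44 kHz.
Distinct values: {0.44 kHz, 3.38 kHz, 3.62 kHz, 3.98 kHz} → 4.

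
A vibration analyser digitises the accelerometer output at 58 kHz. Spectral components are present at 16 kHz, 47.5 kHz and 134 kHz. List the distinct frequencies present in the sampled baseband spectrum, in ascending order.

fs/2 = 29 kHz.
16 kHz ≤ fs/2 = 29 kHz, passes unchanged.
47.5 kHz > fs/2 = 29 kHz, folds to fs − 47.5 kHz = 10.5 kHz.
134 kHz mod fs = 18 kHz.
18 kHz ≤ fs/2 = 29 kHz, appears at 18 kHz.
Distinct values: {10.5 kHz, 16 kHz, 18 kHz}.

10.5 kHz, 16 kHz, 18 kHz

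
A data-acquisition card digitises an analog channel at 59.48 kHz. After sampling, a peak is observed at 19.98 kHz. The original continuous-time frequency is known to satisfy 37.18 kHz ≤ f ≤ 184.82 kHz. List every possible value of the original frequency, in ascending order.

Frequencies that alias to 19.98 kHz are k·fs ± 19.98 kHz for integer k ≥ 0.
k=0: 19.98 kHz.
k=1: 39.5 kHz, 79.46 kHz.
k=2: 98.98 kHz, 138.94 kHz.
k=3: 158.46 kHz, 198.42 kHz.
k=4: 217.94 kHz, 257.9 kHz.
Within [37.18 kHz, 184.82 kHz]: 39.5 kHz, 79.46 kHz, 98.98 kHz, 138.94 kHz, 158.46 kHz.

39.5 kHz, 79.46 kHz, 98.98 kHz, 138.94 kHz, 158.46 kHz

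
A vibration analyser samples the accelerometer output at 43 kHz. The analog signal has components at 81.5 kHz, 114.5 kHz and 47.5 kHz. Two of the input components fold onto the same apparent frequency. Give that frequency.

4.5 kHz

fs/2 = 21.5 kHz.
81.5 kHz mod fs = 38.5 kHz.
38.5 kHz > fs/2 = 21.5 kHz, folds to fs − 38.5 kHz = 4.5 kHz.
114.5 kHz mod fs = 28.5 kHz.
28.5 kHz > fs/2 = 21.5 kHz, folds to fs − 28.5 kHz = 14.5 kHz.
47.5 kHz mod fs = 4.5 kHz.
4.5 kHz ≤ fs/2 = 21.5 kHz, appears at 4.5 kHz.
47.5 kHz and 81.5 kHz both map to 4.5 kHz.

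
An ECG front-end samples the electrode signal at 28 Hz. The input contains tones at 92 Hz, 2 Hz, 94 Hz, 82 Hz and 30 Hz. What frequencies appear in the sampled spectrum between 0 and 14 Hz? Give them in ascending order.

fs/2 = 14 Hz.
92 Hz mod fs = 8 Hz.
8 Hz ≤ fs/2 = 14 Hz, appears at 8 Hz.
2 Hz ≤ fs/2 = 14 Hz, passes unchanged.
94 Hz mod fs = 10 Hz.
10 Hz ≤ fs/2 = 14 Hz, appears at 10 Hz.
82 Hz mod fs = 26 Hz.
26 Hz > fs/2 = 14 Hz, folds to fs − 26 Hz = 2 Hz.
30 Hz mod fs = 2 Hz.
2 Hz ≤ fs/2 = 14 Hz, appears at 2 Hz.
Distinct values: {2 Hz, 8 Hz, 10 Hz}.

2 Hz, 8 Hz, 10 Hz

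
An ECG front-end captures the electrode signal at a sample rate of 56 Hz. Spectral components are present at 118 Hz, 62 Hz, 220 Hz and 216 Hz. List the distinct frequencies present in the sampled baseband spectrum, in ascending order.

4 Hz, 6 Hz, 8 Hz

fs/2 = 28 Hz.
118 Hz mod fs = 6 Hz.
6 Hz ≤ fs/2 = 28 Hz, appears at 6 Hz.
62 Hz mod fs = 6 Hz.
6 Hz ≤ fs/2 = 28 Hz, appears at 6 Hz.
220 Hz mod fs = 52 Hz.
52 Hz > fs/2 = 28 Hz, folds to fs − 52 Hz = 4 Hz.
216 Hz mod fs = 48 Hz.
48 Hz > fs/2 = 28 Hz, folds to fs − 48 Hz = 8 Hz.
Distinct values: {4 Hz, 6 Hz, 8 Hz}.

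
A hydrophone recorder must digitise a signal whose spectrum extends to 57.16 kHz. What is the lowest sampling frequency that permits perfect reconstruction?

Nyquist rate = 2 × 57.16 kHz = 114.32 kHz.

114.32 kHz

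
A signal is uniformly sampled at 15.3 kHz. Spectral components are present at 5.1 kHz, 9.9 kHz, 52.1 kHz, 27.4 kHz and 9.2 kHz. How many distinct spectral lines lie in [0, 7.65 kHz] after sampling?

5

fs/2 = 7.65 kHz.
5.1 kHz ≤ fs/2 = 7.65 kHz, passes unchanged.
9.9 kHz > fs/2 = 7.65 kHz, folds to fs − 9.9 kHz = 5.4 kHz.
52.1 kHz mod fs = 6.2 kHz.
6.2 kHz ≤ fs/2 = 7.65 kHz, appears at 6.2 kHz.
27.4 kHz mod fs = 12.1 kHz.
12.1 kHz > fs/2 = 7.65 kHz, folds to fs − 12.1 kHz = 3.2 kHz.
9.2 kHz > fs/2 = 7.65 kHz, folds to fs − 9.2 kHz = 6.1 kHz.
Distinct values: {3.2 kHz, 5.1 kHz, 5.4 kHz, 6.1 kHz, 6.2 kHz} → 5.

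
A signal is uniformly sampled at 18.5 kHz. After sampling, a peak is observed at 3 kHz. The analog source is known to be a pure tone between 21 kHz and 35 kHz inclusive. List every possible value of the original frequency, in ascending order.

Frequencies that alias to 3 kHz are k·fs ± 3 kHz for integer k ≥ 0.
k=0: 3 kHz.
k=1: 15.5 kHz, 21.5 kHz.
k=2: 34 kHz, 40 kHz.
k=3: 52.5 kHz, 58.5 kHz.
Within [21 kHz, 35 kHz]: 21.5 kHz, 34 kHz.

21.5 kHz, 34 kHz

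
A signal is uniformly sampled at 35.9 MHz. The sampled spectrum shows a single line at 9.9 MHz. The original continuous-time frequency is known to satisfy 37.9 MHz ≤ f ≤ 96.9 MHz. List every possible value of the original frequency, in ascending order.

45.8 MHz, 61.9 MHz, 81.7 MHz

Frequencies that alias to 9.9 MHz are k·fs ± 9.9 MHz for integer k ≥ 0.
k=0: 9.9 MHz.
k=1: 26 MHz, 45.8 MHz.
k=2: 61.9 MHz, 81.7 MHz.
k=3: 97.8 MHz, 117.6 MHz.
Within [37.9 MHz, 96.9 MHz]: 45.8 MHz, 61.9 MHz, 81.7 MHz.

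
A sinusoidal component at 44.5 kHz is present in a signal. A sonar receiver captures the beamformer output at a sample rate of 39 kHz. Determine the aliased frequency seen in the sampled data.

5.5 kHz

44.5 kHz mod fs = 5.5 kHz.
5.5 kHz ≤ fs/2 = 19.5 kHz, appears at 5.5 kHz.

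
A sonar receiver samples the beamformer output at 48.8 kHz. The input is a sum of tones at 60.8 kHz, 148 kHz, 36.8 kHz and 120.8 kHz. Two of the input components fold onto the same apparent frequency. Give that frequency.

fs/2 = 24.4 kHz.
60.8 kHz mod fs = 12 kHz.
12 kHz ≤ fs/2 = 24.4 kHz, appears at 12 kHz.
148 kHz mod fs = 1.6 kHz.
1.6 kHz ≤ fs/2 = 24.4 kHz, appears at 1.6 kHz.
36.8 kHz > fs/2 = 24.4 kHz, folds to fs − 36.8 kHz = 12 kHz.
120.8 kHz mod fs = 23.2 kHz.
23.2 kHz ≤ fs/2 = 24.4 kHz, appears at 23.2 kHz.
36.8 kHz and 60.8 kHz both map to 12 kHz.

12 kHz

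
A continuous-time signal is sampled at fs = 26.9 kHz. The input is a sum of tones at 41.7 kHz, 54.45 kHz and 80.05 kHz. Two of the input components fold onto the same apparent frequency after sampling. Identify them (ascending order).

54.45 kHz, 80.05 kHz

fs/2 = 13.45 kHz.
41.7 kHz mod fs = 14.8 kHz.
14.8 kHz > fs/2 = 13.45 kHz, folds to fs − 14.8 kHz = 12.1 kHz.
54.45 kHz mod fs = 0.65 kHz.
0.65 kHz ≤ fs/2 = 13.45 kHz, appears at 0.65 kHz.
80.05 kHz mod fs = 26.25 kHz.
26.25 kHz > fs/2 = 13.45 kHz, folds to fs − 26.25 kHz = 0.65 kHz.
54.45 kHz and 80.05 kHz both map to 0.65 kHz.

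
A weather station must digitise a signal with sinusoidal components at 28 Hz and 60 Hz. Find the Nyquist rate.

Highest-frequency component: 60 Hz.
Nyquist rate = 2 × 60 Hz = 120 Hz.

120 Hz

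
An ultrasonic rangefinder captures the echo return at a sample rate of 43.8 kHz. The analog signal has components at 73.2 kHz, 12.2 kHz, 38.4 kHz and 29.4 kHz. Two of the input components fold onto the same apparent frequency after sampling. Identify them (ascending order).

29.4 kHz, 73.2 kHz

fs/2 = 21.9 kHz.
73.2 kHz mod fs = 29.4 kHz.
29.4 kHz > fs/2 = 21.9 kHz, folds to fs − 29.4 kHz = 14.4 kHz.
12.2 kHz ≤ fs/2 = 21.9 kHz, passes unchanged.
38.4 kHz > fs/2 = 21.9 kHz, folds to fs − 38.4 kHz = 5.4 kHz.
29.4 kHz > fs/2 = 21.9 kHz, folds to fs − 29.4 kHz = 14.4 kHz.
29.4 kHz and 73.2 kHz both map to 14.4 kHz.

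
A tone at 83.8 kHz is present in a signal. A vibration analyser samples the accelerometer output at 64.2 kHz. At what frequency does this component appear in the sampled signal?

19.6 kHz

83.8 kHz mod fs = 19.6 kHz.
19.6 kHz ≤ fs/2 = 32.1 kHz, appears at 19.6 kHz.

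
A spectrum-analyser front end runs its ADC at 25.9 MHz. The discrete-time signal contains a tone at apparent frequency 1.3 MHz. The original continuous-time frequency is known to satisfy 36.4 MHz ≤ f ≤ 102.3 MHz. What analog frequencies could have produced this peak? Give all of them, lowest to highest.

Frequencies that alias to 1.3 MHz are k·fs ± 1.3 MHz for integer k ≥ 0.
k=0: 1.3 MHz.
k=1: 24.6 MHz, 27.2 MHz.
k=2: 50.5 MHz, 53.1 MHz.
k=3: 76.4 MHz, 79 MHz.
k=4: 102.3 MHz, 104.9 MHz.
k=5: 128.2 MHz, 130.8 MHz.
Within [36.4 MHz, 102.3 MHz]: 50.5 MHz, 53.1 MHz, 76.4 MHz, 79 MHz, 102.3 MHz.

50.5 MHz, 53.1 MHz, 76.4 MHz, 79 MHz, 102.3 MHz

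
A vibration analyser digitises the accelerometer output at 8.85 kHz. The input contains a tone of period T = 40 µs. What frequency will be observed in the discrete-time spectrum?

T = 40 µs → f = 1/T = 25 kHz.
25 kHz mod fs = 7.3 kHz.
7.3 kHz > fs/2 = 4.425 kHz, folds to fs − 7.3 kHz = 1.55 kHz.

1.55 kHz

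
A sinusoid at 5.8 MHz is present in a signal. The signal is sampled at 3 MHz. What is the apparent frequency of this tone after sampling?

5.8 MHz mod fs = 2.8 MHz.
2.8 MHz > fs/2 = 1.5 MHz, folds to fs − 2.8 MHz = 0.2 MHz.

0.2 MHz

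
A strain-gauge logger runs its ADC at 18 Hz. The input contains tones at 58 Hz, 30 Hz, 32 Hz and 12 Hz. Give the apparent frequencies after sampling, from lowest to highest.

4 Hz, 6 Hz

fs/2 = 9 Hz.
58 Hz mod fs = 4 Hz.
4 Hz ≤ fs/2 = 9 Hz, appears at 4 Hz.
30 Hz mod fs = 12 Hz.
12 Hz > fs/2 = 9 Hz, folds to fs − 12 Hz = 6 Hz.
32 Hz mod fs = 14 Hz.
14 Hz > fs/2 = 9 Hz, folds to fs − 14 Hz = 4 Hz.
12 Hz > fs/2 = 9 Hz, folds to fs − 12 Hz = 6 Hz.
Distinct values: {4 Hz, 6 Hz}.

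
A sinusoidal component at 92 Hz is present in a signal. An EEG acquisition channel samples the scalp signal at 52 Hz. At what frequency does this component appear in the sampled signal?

12 Hz

92 Hz mod fs = 40 Hz.
40 Hz > fs/2 = 26 Hz, folds to fs − 40 Hz = 12 Hz.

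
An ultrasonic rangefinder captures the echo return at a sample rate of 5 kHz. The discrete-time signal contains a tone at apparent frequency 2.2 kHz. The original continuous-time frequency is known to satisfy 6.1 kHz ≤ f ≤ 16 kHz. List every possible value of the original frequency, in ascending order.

7.2 kHz, 7.8 kHz, 12.2 kHz, 12.8 kHz

Frequencies that alias to 2.2 kHz are k·fs ± 2.2 kHz for integer k ≥ 0.
k=0: 2.2 kHz.
k=1: 2.8 kHz, 7.2 kHz.
k=2: 7.8 kHz, 12.2 kHz.
k=3: 12.8 kHz, 17.2 kHz.
k=4: 17.8 kHz, 22.2 kHz.
Within [6.1 kHz, 16 kHz]: 7.2 kHz, 7.8 kHz, 12.2 kHz, 12.8 kHz.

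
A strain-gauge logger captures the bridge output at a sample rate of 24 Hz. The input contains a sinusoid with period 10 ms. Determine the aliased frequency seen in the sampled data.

4 Hz

T = 10 ms → f = 1/T = 100 Hz.
100 Hz mod fs = 4 Hz.
4 Hz ≤ fs/2 = 12 Hz, appears at 4 Hz.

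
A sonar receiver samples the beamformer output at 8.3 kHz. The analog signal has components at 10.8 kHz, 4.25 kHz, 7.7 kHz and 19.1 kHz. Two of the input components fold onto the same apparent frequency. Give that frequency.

2.5 kHz

fs/2 = 4.15 kHz.
10.8 kHz mod fs = 2.5 kHz.
2.5 kHz ≤ fs/2 = 4.15 kHz, appears at 2.5 kHz.
4.25 kHz > fs/2 = 4.15 kHz, folds to fs − 4.25 kHz = 4.05 kHz.
7.7 kHz > fs/2 = 4.15 kHz, folds to fs − 7.7 kHz = 0.6 kHz.
19.1 kHz mod fs = 2.5 kHz.
2.5 kHz ≤ fs/2 = 4.15 kHz, appears at 2.5 kHz.
10.8 kHz and 19.1 kHz both map to 2.5 kHz.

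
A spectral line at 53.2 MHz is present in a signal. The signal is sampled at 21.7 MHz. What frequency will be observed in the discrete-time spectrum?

53.2 MHz mod fs = 9.8 MHz.
9.8 MHz ≤ fs/2 = 10.85 MHz, appears at 9.8 MHz.

9.8 MHz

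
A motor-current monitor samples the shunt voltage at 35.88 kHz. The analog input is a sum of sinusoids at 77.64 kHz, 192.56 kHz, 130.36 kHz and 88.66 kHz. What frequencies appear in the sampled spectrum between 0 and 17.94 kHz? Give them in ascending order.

fs/2 = 17.94 kHz.
77.64 kHz mod fs = 5.88 kHz.
5.88 kHz ≤ fs/2 = 17.94 kHz, appears at 5.88 kHz.
192.56 kHz mod fs = 13.16 kHz.
13.16 kHz ≤ fs/2 = 17.94 kHz, appears at 13.16 kHz.
130.36 kHz mod fs = 22.72 kHz.
22.72 kHz > fs/2 = 17.94 kHz, folds to fs − 22.72 kHz = 13.16 kHz.
88.66 kHz mod fs = 16.9 kHz.
16.9 kHz ≤ fs/2 = 17.94 kHz, appears at 16.9 kHz.
Distinct values: {5.88 kHz, 13.16 kHz, 16.9 kHz}.

5.88 kHz, 13.16 kHz, 16.9 kHz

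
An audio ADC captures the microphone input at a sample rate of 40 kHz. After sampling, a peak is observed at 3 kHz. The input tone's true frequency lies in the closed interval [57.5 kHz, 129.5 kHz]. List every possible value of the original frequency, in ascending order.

77 kHz, 83 kHz, 117 kHz, 123 kHz

Frequencies that alias to 3 kHz are k·fs ± 3 kHz for integer k ≥ 0.
k=0: 3 kHz.
k=1: 37 kHz, 43 kHz.
k=2: 77 kHz, 83 kHz.
k=3: 117 kHz, 123 kHz.
k=4: 157 kHz, 163 kHz.
Within [57.5 kHz, 129.5 kHz]: 77 kHz, 83 kHz, 117 kHz, 123 kHz.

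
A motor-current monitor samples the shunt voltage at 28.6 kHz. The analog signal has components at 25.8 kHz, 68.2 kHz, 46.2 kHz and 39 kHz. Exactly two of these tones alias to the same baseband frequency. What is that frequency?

fs/2 = 14.3 kHz.
25.8 kHz > fs/2 = 14.3 kHz, folds to fs − 25.8 kHz = 2.8 kHz.
68.2 kHz mod fs = 11 kHz.
11 kHz ≤ fs/2 = 14.3 kHz, appears at 11 kHz.
46.2 kHz mod fs = 17.6 kHz.
17.6 kHz > fs/2 = 14.3 kHz, folds to fs − 17.6 kHz = 11 kHz.
39 kHz mod fs = 10.4 kHz.
10.4 kHz ≤ fs/2 = 14.3 kHz, appears at 10.4 kHz.
46.2 kHz and 68.2 kHz both map to 11 kHz.

11 kHz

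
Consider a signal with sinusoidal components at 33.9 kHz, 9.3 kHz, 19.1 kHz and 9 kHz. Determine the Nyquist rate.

Highest-frequency component: 33.9 kHz.
Nyquist rate = 2 × 33.9 kHz = 67.8 kHz.

67.8 kHz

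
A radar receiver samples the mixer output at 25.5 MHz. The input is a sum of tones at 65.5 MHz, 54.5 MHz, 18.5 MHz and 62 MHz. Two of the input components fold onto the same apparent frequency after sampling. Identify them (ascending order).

62 MHz, 65.5 MHz

fs/2 = 12.75 MHz.
65.5 MHz mod fs = 14.5 MHz.
14.5 MHz > fs/2 = 12.75 MHz, folds to fs − 14.5 MHz = 11 MHz.
54.5 MHz mod fs = 3.5 MHz.
3.5 MHz ≤ fs/2 = 12.75 MHz, appears at 3.5 MHz.
18.5 MHz > fs/2 = 12.75 MHz, folds to fs − 18.5 MHz = 7 MHz.
62 MHz mod fs = 11 MHz.
11 MHz ≤ fs/2 = 12.75 MHz, appears at 11 MHz.
62 MHz and 65.5 MHz both map to 11 MHz.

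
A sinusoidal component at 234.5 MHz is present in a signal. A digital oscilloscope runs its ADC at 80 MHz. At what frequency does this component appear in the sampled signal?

234.5 MHz mod fs = 74.5 MHz.
74.5 MHz > fs/2 = 40 MHz, folds to fs − 74.5 MHz = 5.5 MHz.

5.5 MHz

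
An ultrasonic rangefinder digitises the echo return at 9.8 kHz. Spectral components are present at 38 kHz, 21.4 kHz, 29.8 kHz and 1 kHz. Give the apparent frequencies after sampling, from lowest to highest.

fs/2 = 4.9 kHz.
38 kHz mod fs = 8.6 kHz.
8.6 kHz > fs/2 = 4.9 kHz, folds to fs − 8.6 kHz = 1.2 kHz.
21.4 kHz mod fs = 1.8 kHz.
1.8 kHz ≤ fs/2 = 4.9 kHz, appears at 1.8 kHz.
29.8 kHz mod fs = 0.4 kHz.
0.4 kHz ≤ fs/2 = 4.9 kHz, appears at 0.4 kHz.
1 kHz ≤ fs/2 = 4.9 kHz, passes unchanged.
Distinct values: {0.4 kHz, 1 kHz, 1.2 kHz, 1.8 kHz}.

0.4 kHz, 1 kHz, 1.2 kHz, 1.8 kHz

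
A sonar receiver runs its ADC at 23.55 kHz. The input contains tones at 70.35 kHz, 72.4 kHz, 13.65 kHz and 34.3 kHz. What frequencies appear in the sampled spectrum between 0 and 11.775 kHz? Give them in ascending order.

0.3 kHz, 1.75 kHz, 9.9 kHz, 10.75 kHz

fs/2 = 11.775 kHz.
70.35 kHz mod fs = 23.25 kHz.
23.25 kHz > fs/2 = 11.775 kHz, folds to fs − 23.25 kHz = 0.3 kHz.
72.4 kHz mod fs = 1.75 kHz.
1.75 kHz ≤ fs/2 = 11.775 kHz, appears at 1.75 kHz.
13.65 kHz > fs/2 = 11.775 kHz, folds to fs − 13.65 kHz = 9.9 kHz.
34.3 kHz mod fs = 10.75 kHz.
10.75 kHz ≤ fs/2 = 11.775 kHz, appears at 10.75 kHz.
Distinct values: {0.3 kHz, 1.75 kHz, 9.9 kHz, 10.75 kHz}.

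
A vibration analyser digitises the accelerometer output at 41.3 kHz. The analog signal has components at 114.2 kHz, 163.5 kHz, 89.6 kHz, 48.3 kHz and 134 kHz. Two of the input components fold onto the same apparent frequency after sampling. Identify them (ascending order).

48.3 kHz, 89.6 kHz

fs/2 = 20.65 kHz.
114.2 kHz mod fs = 31.6 kHz.
31.6 kHz > fs/2 = 20.65 kHz, folds to fs − 31.6 kHz = 9.7 kHz.
163.5 kHz mod fs = 39.6 kHz.
39.6 kHz > fs/2 = 20.65 kHz, folds to fs − 39.6 kHz = 1.7 kHz.
89.6 kHz mod fs = 7 kHz.
7 kHz ≤ fs/2 = 20.65 kHz, appears at 7 kHz.
48.3 kHz mod fs = 7 kHz.
7 kHz ≤ fs/2 = 20.65 kHz, appears at 7 kHz.
134 kHz mod fs = 10.1 kHz.
10.1 kHz ≤ fs/2 = 20.65 kHz, appears at 10.1 kHz.
48.3 kHz and 89.6 kHz both map to 7 kHz.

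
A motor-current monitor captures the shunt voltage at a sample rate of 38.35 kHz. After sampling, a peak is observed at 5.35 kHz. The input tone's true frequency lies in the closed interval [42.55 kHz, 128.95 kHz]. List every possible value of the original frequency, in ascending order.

Frequencies that alias to 5.35 kHz are k·fs ± 5.35 kHz for integer k ≥ 0.
k=0: 5.35 kHz.
k=1: 33 kHz, 43.7 kHz.
k=2: 71.35 kHz, 82.05 kHz.
k=3: 109.7 kHz, 120.4 kHz.
k=4: 148.05 kHz, 158.75 kHz.
Within [42.55 kHz, 128.95 kHz]: 43.7 kHz, 71.35 kHz, 82.05 kHz, 109.7 kHz, 120.4 kHz.

43.7 kHz, 71.35 kHz, 82.05 kHz, 109.7 kHz, 120.4 kHz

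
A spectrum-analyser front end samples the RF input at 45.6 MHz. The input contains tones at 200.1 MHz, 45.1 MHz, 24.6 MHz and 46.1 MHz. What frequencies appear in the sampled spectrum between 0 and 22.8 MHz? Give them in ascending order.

fs/2 = 22.8 MHz.
200.1 MHz mod fs = 17.7 MHz.
17.7 MHz ≤ fs/2 = 22.8 MHz, appears at 17.7 MHz.
45.1 MHz > fs/2 = 22.8 MHz, folds to fs − 45.1 MHz = 0.5 MHz.
24.6 MHz > fs/2 = 22.8 MHz, folds to fs − 24.6 MHz = 21 MHz.
46.1 MHz mod fs = 0.5 MHz.
0.5 MHz ≤ fs/2 = 22.8 MHz, appears at 0.5 MHz.
Distinct values: {0.5 MHz, 17.7 MHz, 21 MHz}.

0.5 MHz, 17.7 MHz, 21 MHz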